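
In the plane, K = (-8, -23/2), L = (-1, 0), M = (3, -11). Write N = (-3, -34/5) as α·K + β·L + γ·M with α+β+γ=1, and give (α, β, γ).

(2/5, 2/5, 1/5)

Signed area of the reference triangle: [KLM] = ½·((-8)·(0−(-11)) + (-1)·(-11−(-23/2)) + 3·(-23/2−0)) = ½·(-88 − 1/2 − 69/2) = -123/2.
[NLM] = ½·((-3)·(0−(-11)) + (-1)·(-11−(-34/5)) + 3·(-34/5−0)) = ½·(-33 + 21/5 − 102/5) = -123/5, so the K-coordinate is (-123/5)/(-123/2) = 2/5.
[KNM] = ½·((-8)·(-34/5−(-11)) + (-3)·(-11−(-23/2)) + 3·(-23/2−(-34/5))) = ½·(-168/5 − 3/2 − 141/10) = -123/5, so the L-coordinate is 2/5.
[KLN] = ½·((-8)·(0−(-34/5)) + (-1)·(-34/5−(-23/2)) + (-3)·(-23/2−0)) = ½·(-272/5 − 47/10 + 69/2) = -123/10, so the M-coordinate is 1/5.
Check: 2/5 + 2/5 + 1/5 = 1.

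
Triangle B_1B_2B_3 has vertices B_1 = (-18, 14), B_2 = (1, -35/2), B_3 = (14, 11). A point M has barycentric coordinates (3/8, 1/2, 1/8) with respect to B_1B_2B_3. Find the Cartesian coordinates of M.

(-9/2, -17/8)

M = (3/8)·B_1 + (1/2)·B_2 + (1/8)·B_3.
x-coordinate: (3/8)·(-18) + (1/2)·1 + (1/8)·14 = -9/2.
y-coordinate: (3/8)·14 + (1/2)·(-35/2) + (1/8)·11 = -17/8.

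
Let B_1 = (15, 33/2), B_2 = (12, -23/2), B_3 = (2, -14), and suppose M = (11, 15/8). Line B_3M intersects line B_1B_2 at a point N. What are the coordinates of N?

Barycentric coordinates of M with respect to B_1B_2B_3: (1/2, 1/4, 1/4).
On side B_1B_2 the B_3-coordinate is zero; dropping M's B_3-weight 1/4 and renormalizing the remaining 1/2 : 1/4 gives weights 2/3, 1/3 on B_1, B_2.
N = (2/3)·(15, 33/2) + (1/3)·(12, -23/2) = (14, 43/6).

(14, 43/6)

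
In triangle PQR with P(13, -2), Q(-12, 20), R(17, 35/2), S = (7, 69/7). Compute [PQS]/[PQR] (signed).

[PQR] = ½·(13·(20−(35/2)) + (-12)·(35/2−(-2)) + 17·(-2−20)) = ½·(65/2 − 234 − 374) = -1151/4.
[PQS] = ½·(13·(20−(69/7)) + (-12)·(69/7−(-2)) + 7·(-2−20)) = ½·(923/7 − 996/7 − 154) = -1151/14, so the ratio is (-1151/14)/(-1151/4) = 2/7.

2/7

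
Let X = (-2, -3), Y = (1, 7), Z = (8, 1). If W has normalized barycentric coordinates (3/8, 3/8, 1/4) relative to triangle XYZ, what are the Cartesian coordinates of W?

W = (3/8)·X + (3/8)·Y + (1/4)·Z.
x-coordinate: (3/8)·(-2) + (3/8)·1 + (1/4)·8 = 13/8.
y-coordinate: (3/8)·(-3) + (3/8)·7 + (1/4)·1 = 7/4.

(13/8, 7/4)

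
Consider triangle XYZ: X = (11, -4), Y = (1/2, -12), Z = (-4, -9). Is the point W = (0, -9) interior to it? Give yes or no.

Barycentric coordinates of W: (8/45, 8/27, 71/135).
The three coordinates are positive, positive, positive; a point is interior exactly when all three are positive.

yes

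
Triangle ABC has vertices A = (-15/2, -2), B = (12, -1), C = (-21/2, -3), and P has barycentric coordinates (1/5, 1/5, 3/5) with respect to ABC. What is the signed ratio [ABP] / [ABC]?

3/5

The signed ratio [ABP]/[ABC] equals the barycentric coordinate of P at vertex C, which is 3/5.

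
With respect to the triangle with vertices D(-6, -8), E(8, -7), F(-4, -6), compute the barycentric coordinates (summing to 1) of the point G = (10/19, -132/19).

(5/19, 8/19, 6/19)

Signed area of the reference triangle: [DEF] = ½·((-6)·(-7−(-6)) + 8·(-6−(-8)) + (-4)·(-8−(-7))) = ½·(6 + 16 + 4) = 13.
[GEF] = ½·((10/19)·(-7−(-6)) + 8·(-6−(-132/19)) + (-4)·(-132/19−(-7))) = ½·(-10/19 + 144/19 − 4/19) = 65/19, so the D-coordinate is (65/19)/13 = 5/19.
[DGF] = ½·((-6)·(-132/19−(-6)) + (10/19)·(-6−(-8)) + (-4)·(-8−(-132/19))) = ½·(108/19 + 20/19 + 80/19) = 104/19, so the E-coordinate is 8/19.
[DEG] = ½·((-6)·(-7−(-132/19)) + 8·(-132/19−(-8)) + (10/19)·(-8−(-7))) = ½·(6/19 + 160/19 − 10/19) = 78/19, so the F-coordinate is 6/19.
Check: 5/19 + 8/19 + 6/19 = 1.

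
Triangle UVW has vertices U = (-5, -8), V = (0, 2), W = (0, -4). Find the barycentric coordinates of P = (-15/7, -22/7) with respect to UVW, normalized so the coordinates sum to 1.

(3/7, 3/7, 1/7)

Signed area of the reference triangle: [UVW] = ½·((-5)·(2−(-4)) + 0·(-4−(-8)) + 0·(-8−2)) = ½·(-30 + 0 + 0) = -15.
[PVW] = ½·((-15/7)·(2−(-4)) + 0·(-4−(-22/7)) + 0·(-22/7−2)) = ½·(-90/7 + 0 + 0) = -45/7, so the U-coordinate is (-45/7)/(-15) = 3/7.
[UPW] = ½·((-5)·(-22/7−(-4)) + (-15/7)·(-4−(-8)) + 0·(-8−(-22/7))) = ½·(-30/7 − 60/7 + 0) = -45/7, so the V-coordinate is 3/7.
[UVP] = ½·((-5)·(2−(-22/7)) + 0·(-22/7−(-8)) + (-15/7)·(-8−2)) = ½·(-180/7 + 0 + 150/7) = -15/7, so the W-coordinate is 1/7.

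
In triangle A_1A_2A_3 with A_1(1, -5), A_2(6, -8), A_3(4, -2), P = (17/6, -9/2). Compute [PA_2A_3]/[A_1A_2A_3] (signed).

1/2

[A_1A_2A_3] = ½·(1·(-8−(-2)) + 6·(-2−(-5)) + 4·(-5−(-8))) = ½·(-6 + 18 + 12) = 12.
[PA_2A_3] = ½·((17/6)·(-8−(-2)) + 6·(-2−(-9/2)) + 4·(-9/2−(-8))) = ½·(-17 + 15 + 14) = 6, so the ratio is 6/12 = 1/2.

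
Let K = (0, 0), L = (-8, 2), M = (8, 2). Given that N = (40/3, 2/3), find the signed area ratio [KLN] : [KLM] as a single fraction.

1

[KLM] = ½·(0·(2−2) + (-8)·(2−0) + 8·(0−2)) = ½·(0 − 16 − 16) = -16.
[KLN] = ½·(0·(2−(2/3)) + (-8)·(2/3−0) + (40/3)·(0−2)) = ½·(0 − 16/3 − 80/3) = -16, so the ratio is (-16)/(-16) = 1.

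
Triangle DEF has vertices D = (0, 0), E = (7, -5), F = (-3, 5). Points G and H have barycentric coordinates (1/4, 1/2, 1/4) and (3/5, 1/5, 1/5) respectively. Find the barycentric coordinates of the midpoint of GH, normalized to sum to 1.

Since both coordinate triples sum to 1, the midpoint's barycentrics are the componentwise average.
(1/4+3/5)/2 = 17/40; similarly 7/20 and 9/40.

(17/40, 7/20, 9/40)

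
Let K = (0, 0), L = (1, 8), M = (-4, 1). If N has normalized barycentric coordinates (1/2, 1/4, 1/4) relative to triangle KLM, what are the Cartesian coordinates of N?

(-3/4, 9/4)

N = (1/2)·K + (1/4)·L + (1/4)·M.
x-coordinate: (1/2)·0 + (1/4)·1 + (1/4)·(-4) = -3/4.
y-coordinate: (1/2)·0 + (1/4)·8 + (1/4)·1 = 9/4.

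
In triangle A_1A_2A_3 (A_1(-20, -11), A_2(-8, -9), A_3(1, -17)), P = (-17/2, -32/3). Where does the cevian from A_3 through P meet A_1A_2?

Barycentric coordinates of P with respect to A_1A_2A_3: (1/6, 2/3, 1/6).
On side A_1A_2 the A_3-coordinate is zero; dropping P's A_3-weight 1/6 and renormalizing the remaining 1/6 : 2/3 gives weights 1/5, 4/5 on A_1, A_2.
Q = (1/5)·(-20, -11) + (4/5)·(-8, -9) = (-52/5, -47/5).

(-52/5, -47/5)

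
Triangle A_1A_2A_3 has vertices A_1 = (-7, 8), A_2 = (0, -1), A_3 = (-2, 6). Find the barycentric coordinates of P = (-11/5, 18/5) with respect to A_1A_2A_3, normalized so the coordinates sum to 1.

Signed area of the reference triangle: [A_1A_2A_3] = ½·((-7)·(-1−6) + 0·(6−8) + (-2)·(8−(-1))) = ½·(49 + 0 − 18) = 31/2.
[PA_2A_3] = ½·((-11/5)·(-1−6) + 0·(6−(18/5)) + (-2)·(18/5−(-1))) = ½·(77/5 + 0 − 46/5) = 31/10, so the A_1-coordinate is (31/10)/(31/2) = 1/5.
[A_1PA_3] = ½·((-7)·(18/5−6) + (-11/5)·(6−8) + (-2)·(8−(18/5))) = ½·(84/5 + 22/5 − 44/5) = 31/5, so the A_2-coordinate is 2/5.
[A_1A_2P] = ½·((-7)·(-1−(18/5)) + 0·(18/5−8) + (-11/5)·(8−(-1))) = ½·(161/5 + 0 − 99/5) = 31/5, so the A_3-coordinate is 2/5.

(1/5, 2/5, 2/5)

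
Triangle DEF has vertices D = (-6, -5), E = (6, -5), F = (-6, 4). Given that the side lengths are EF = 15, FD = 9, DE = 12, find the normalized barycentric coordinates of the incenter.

(5/12, 1/4, 1/3)

The incenter has barycentric coordinates proportional to the opposite side lengths: (15 : 9 : 12).
Normalizing by 15+9+12 = 36 gives (5/12, 1/4, 1/3).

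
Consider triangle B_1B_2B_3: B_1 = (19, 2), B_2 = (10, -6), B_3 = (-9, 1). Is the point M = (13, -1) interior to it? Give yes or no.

yes

Barycentric coordinates of M: (116/215, 78/215, 21/215).
The three coordinates are positive, positive, positive; a point is interior exactly when all three are positive.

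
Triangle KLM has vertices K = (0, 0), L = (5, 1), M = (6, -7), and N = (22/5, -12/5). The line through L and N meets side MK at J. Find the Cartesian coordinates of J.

Barycentric coordinates of N with respect to KLM: (1/5, 2/5, 2/5).
On side MK the L-coordinate is zero; dropping N's L-weight 2/5 and renormalizing the remaining 2/5 : 1/5 gives weights 2/3, 1/3 on M, K.
J = (2/3)·(6, -7) + (1/3)·(0, 0) = (4, -14/3).

(4, -14/3)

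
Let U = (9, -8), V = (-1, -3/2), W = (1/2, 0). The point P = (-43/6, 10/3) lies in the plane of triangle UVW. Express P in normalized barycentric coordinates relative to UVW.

Signed area of the reference triangle: [UVW] = ½·(9·(-3/2−0) + (-1)·(0−(-8)) + (1/2)·(-8−(-3/2))) = ½·(-27/2 − 8 − 13/4) = -99/8.
[PVW] = ½·((-43/6)·(-3/2−0) + (-1)·(0−(10/3)) + (1/2)·(10/3−(-3/2))) = ½·(43/4 + 10/3 + 29/12) = 33/4, so the U-coordinate is (33/4)/(-99/8) = -2/3.
[UPW] = ½·(9·(10/3−0) + (-43/6)·(0−(-8)) + (1/2)·(-8−(10/3))) = ½·(30 − 172/3 − 17/3) = -33/2, so the V-coordinate is 4/3.
[UVP] = ½·(9·(-3/2−(10/3)) + (-1)·(10/3−(-8)) + (-43/6)·(-8−(-3/2))) = ½·(-87/2 − 34/3 + 559/12) = -33/8, so the W-coordinate is 1/3.

(-2/3, 4/3, 1/3)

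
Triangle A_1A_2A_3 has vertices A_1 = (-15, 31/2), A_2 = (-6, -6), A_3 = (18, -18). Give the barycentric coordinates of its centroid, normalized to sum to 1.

(1/3, 1/3, 1/3)

The centroid is the average of the vertices, so each weight is 1/3.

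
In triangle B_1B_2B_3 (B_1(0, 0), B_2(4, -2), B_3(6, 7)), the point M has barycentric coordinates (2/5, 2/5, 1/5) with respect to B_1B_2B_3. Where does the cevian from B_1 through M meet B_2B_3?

(14/3, 1)

Line B_1M meets B_2B_3 where the B_1-coordinate vanishes; zeroing M's B_1-weight and renormalizing leaves B_2, B_3-weights 2/5 : 1/5 → (2/3, 1/3).
So N = (2/3)·B_2 + (1/3)·B_3 = (14/3, 1).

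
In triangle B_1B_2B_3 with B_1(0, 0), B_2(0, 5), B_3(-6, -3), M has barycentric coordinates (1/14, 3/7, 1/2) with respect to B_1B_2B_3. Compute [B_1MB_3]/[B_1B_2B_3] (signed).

3/7

The signed ratio [B_1MB_3]/[B_1B_2B_3] equals the barycentric coordinate of M at vertex B_2, which is 3/7.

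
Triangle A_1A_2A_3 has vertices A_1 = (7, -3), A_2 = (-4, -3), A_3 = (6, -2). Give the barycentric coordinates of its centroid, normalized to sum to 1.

(1/3, 1/3, 1/3)

The centroid is the average of the vertices, so each weight is 1/3.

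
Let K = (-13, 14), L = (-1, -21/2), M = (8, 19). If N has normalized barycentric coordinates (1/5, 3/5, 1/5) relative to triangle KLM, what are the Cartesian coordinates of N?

(-8/5, 3/10)

N = (1/5)·K + (3/5)·L + (1/5)·M.
x-coordinate: (1/5)·(-13) + (3/5)·(-1) + (1/5)·8 = -8/5.
y-coordinate: (1/5)·14 + (3/5)·(-21/2) + (1/5)·19 = 3/10.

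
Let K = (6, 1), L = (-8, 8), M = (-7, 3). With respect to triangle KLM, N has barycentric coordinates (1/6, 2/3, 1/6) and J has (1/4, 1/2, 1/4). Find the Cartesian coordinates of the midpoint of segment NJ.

(-39/8, 11/2)

Barycentric coordinates of the midpoint are the average: (5/24, 7/12, 5/24).
Converting: (5/24)·K + (7/12)·L + (5/24)·M = (-39/8, 11/2).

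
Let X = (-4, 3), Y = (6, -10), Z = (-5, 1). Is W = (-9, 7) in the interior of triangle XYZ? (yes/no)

Barycentric coordinates of W: (2/3, -14/33, 25/33).
The three coordinates are positive, negative, positive; a point is interior exactly when all three are positive.

no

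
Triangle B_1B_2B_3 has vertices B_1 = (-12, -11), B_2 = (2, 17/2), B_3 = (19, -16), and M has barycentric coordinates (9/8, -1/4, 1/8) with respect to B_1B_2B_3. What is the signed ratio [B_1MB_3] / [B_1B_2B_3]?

-1/4

The signed ratio [B_1MB_3]/[B_1B_2B_3] equals the barycentric coordinate of M at vertex B_2, which is -1/4.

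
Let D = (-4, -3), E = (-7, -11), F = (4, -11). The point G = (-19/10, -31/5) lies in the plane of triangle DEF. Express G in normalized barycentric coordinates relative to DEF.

Signed area of the reference triangle: [DEF] = ½·((-4)·(-11−(-11)) + (-7)·(-11−(-3)) + 4·(-3−(-11))) = ½·(0 + 56 + 32) = 44.
[GEF] = ½·((-19/10)·(-11−(-11)) + (-7)·(-11−(-31/5)) + 4·(-31/5−(-11))) = ½·(0 + 168/5 + 96/5) = 132/5, so the D-coordinate is (132/5)/44 = 3/5.
[DGF] = ½·((-4)·(-31/5−(-11)) + (-19/10)·(-11−(-3)) + 4·(-3−(-31/5))) = ½·(-96/5 + 76/5 + 64/5) = 22/5, so the E-coordinate is 1/10.
[DEG] = ½·((-4)·(-11−(-31/5)) + (-7)·(-31/5−(-3)) + (-19/10)·(-3−(-11))) = ½·(96/5 + 112/5 − 76/5) = 66/5, so the F-coordinate is 3/10.
Check: 3/5 + 1/10 + 3/10 = 1.

(3/5, 1/10, 3/10)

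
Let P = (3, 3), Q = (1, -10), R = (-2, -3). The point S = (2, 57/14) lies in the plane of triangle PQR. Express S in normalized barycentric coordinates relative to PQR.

(13/14, -3/14, 2/7)

Signed area of the reference triangle: [PQR] = ½·(3·(-10−(-3)) + 1·(-3−3) + (-2)·(3−(-10))) = ½·(-21 − 6 − 26) = -53/2.
[SQR] = ½·(2·(-10−(-3)) + 1·(-3−(57/14)) + (-2)·(57/14−(-10))) = ½·(-14 − 99/14 − 197/7) = -689/28, so the P-coordinate is (-689/28)/(-53/2) = 13/14.
[PSR] = ½·(3·(57/14−(-3)) + 2·(-3−3) + (-2)·(3−(57/14))) = ½·(297/14 − 12 + 15/7) = 159/28, so the Q-coordinate is -3/14.
[PQS] = ½·(3·(-10−(57/14)) + 1·(57/14−3) + 2·(3−(-10))) = ½·(-591/14 + 15/14 + 26) = -53/7, so the R-coordinate is 2/7.
Check: 13/14 − 3/14 + 2/7 = 1.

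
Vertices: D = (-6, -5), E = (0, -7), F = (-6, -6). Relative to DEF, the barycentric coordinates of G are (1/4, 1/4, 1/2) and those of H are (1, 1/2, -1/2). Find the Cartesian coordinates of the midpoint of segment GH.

(-15/4, -23/4)

Barycentric coordinates of the midpoint are the average: (5/8, 3/8, 0).
Converting: (5/8)·D + (3/8)·E + 0·F = (-15/4, -23/4).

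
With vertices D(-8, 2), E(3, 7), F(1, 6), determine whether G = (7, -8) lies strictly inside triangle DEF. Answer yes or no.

Barycentric coordinates of G: (-34, -150, 185).
The three coordinates are negative, negative, positive; a point is interior exactly when all three are positive.

no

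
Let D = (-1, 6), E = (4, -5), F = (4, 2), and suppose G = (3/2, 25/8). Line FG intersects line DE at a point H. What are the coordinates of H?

(0, 19/5)

Barycentric coordinates of G with respect to DEF: (1/2, 1/8, 3/8).
On side DE the F-coordinate is zero; dropping G's F-weight 3/8 and renormalizing the remaining 1/2 : 1/8 gives weights 4/5, 1/5 on D, E.
H = (4/5)·(-1, 6) + (1/5)·(4, -5) = (0, 19/5).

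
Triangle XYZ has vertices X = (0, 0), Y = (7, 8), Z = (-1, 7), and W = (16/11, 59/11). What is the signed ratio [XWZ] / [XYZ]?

3/11

[XYZ] = ½·(0·(8−7) + 7·(7−0) + (-1)·(0−8)) = ½·(0 + 49 + 8) = 57/2.
[XWZ] = ½·(0·(59/11−7) + (16/11)·(7−0) + (-1)·(0−(59/11))) = ½·(0 + 112/11 + 59/11) = 171/22, so the ratio is (171/22)/(57/2) = 3/11.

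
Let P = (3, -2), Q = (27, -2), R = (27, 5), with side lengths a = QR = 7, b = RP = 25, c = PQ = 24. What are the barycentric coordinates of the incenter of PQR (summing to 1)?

The incenter has barycentric coordinates proportional to the opposite side lengths: (7 : 25 : 24).
Normalizing by 7+25+24 = 56 gives (1/8, 25/56, 3/7).

(1/8, 25/56, 3/7)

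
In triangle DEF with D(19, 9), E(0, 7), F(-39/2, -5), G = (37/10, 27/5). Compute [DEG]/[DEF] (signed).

[DEF] = ½·(19·(7−(-5)) + 0·(-5−9) + (-39/2)·(9−7)) = ½·(228 + 0 − 39) = 189/2.
[DEG] = ½·(19·(7−(27/5)) + 0·(27/5−9) + (37/10)·(9−7)) = ½·(152/5 + 0 + 37/5) = 189/10, so the ratio is (189/10)/(189/2) = 1/5.

1/5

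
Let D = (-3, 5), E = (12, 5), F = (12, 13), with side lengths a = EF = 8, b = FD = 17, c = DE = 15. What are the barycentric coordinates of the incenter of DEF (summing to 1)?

The incenter has barycentric coordinates proportional to the opposite side lengths: (8 : 17 : 15).
Normalizing by 8+17+15 = 40 gives (1/5, 17/40, 3/8).

(1/5, 17/40, 3/8)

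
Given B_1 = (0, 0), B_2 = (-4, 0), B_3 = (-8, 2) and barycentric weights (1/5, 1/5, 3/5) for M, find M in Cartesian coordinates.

M = (1/5)·B_1 + (1/5)·B_2 + (3/5)·B_3.
x-coordinate: (1/5)·0 + (1/5)·(-4) + (3/5)·(-8) = -28/5.
y-coordinate: (1/5)·0 + (1/5)·0 + (3/5)·2 = 6/5.

(-28/5, 6/5)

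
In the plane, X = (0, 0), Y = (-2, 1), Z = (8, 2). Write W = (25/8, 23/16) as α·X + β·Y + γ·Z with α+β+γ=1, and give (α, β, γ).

(1/16, 7/16, 1/2)

Signed area of the reference triangle: [XYZ] = ½·(0·(1−2) + (-2)·(2−0) + 8·(0−1)) = ½·(0 − 4 − 8) = -6.
[WYZ] = ½·((25/8)·(1−2) + (-2)·(2−(23/16)) + 8·(23/16−1)) = ½·(-25/8 − 9/8 + 7/2) = -3/8, so the X-coordinate is (-3/8)/(-6) = 1/16.
[XWZ] = ½·(0·(23/16−2) + (25/8)·(2−0) + 8·(0−(23/16))) = ½·(0 + 25/4 − 23/2) = -21/8, so the Y-coordinate is 7/16.
[XYW] = ½·(0·(1−(23/16)) + (-2)·(23/16−0) + (25/8)·(0−1)) = ½·(0 − 23/8 − 25/8) = -3, so the Z-coordinate is 1/2.
Check: 1/16 + 7/16 + 1/2 = 1.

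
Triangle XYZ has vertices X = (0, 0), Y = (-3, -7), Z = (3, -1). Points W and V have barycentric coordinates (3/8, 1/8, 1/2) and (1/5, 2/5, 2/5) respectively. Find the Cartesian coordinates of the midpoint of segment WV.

(9/16, -183/80)

Barycentric coordinates of the midpoint are the average: (23/80, 21/80, 9/20).
Converting: (23/80)·X + (21/80)·Y + (9/20)·Z = (9/16, -183/80).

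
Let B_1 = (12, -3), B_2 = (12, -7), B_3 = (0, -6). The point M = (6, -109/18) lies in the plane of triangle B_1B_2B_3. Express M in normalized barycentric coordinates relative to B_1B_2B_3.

(1/9, 7/18, 1/2)

Signed area of the reference triangle: [B_1B_2B_3] = ½·(12·(-7−(-6)) + 12·(-6−(-3)) + 0·(-3−(-7))) = ½·(-12 − 36 + 0) = -24.
[MB_2B_3] = ½·(6·(-7−(-6)) + 12·(-6−(-109/18)) + 0·(-109/18−(-7))) = ½·(-6 + 2/3 + 0) = -8/3, so the B_1-coordinate is (-8/3)/(-24) = 1/9.
[B_1MB_3] = ½·(12·(-109/18−(-6)) + 6·(-6−(-3)) + 0·(-3−(-109/18))) = ½·(-2/3 − 18 + 0) = -28/3, so the B_2-coordinate is 7/18.
[B_1B_2M] = ½·(12·(-7−(-109/18)) + 12·(-109/18−(-3)) + 6·(-3−(-7))) = ½·(-34/3 − 110/3 + 24) = -12, so the B_3-coordinate is 1/2.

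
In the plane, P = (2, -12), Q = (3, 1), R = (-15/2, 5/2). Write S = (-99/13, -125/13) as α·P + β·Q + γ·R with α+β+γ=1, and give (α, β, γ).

(12/13, -11/13, 12/13)

Signed area of the reference triangle: [PQR] = ½·(2·(1−(5/2)) + 3·(5/2−(-12)) + (-15/2)·(-12−1)) = ½·(-3 + 87/2 + 195/2) = 69.
[SQR] = ½·((-99/13)·(1−(5/2)) + 3·(5/2−(-125/13)) + (-15/2)·(-125/13−1)) = ½·(297/26 + 945/26 + 1035/13) = 828/13, so the P-coordinate is (828/13)/69 = 12/13.
[PSR] = ½·(2·(-125/13−(5/2)) + (-99/13)·(5/2−(-12)) + (-15/2)·(-12−(-125/13))) = ½·(-315/13 − 2871/26 + 465/26) = -759/13, so the Q-coordinate is -11/13.
[PQS] = ½·(2·(1−(-125/13)) + 3·(-125/13−(-12)) + (-99/13)·(-12−1)) = ½·(276/13 + 93/13 + 99) = 828/13, so the R-coordinate is 12/13.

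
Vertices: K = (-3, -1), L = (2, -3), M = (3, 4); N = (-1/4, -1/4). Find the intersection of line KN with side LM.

(5/2, 1/2)

Barycentric coordinates of N with respect to KLM: (1/2, 1/4, 1/4).
On side LM the K-coordinate is zero; dropping N's K-weight 1/2 and renormalizing the remaining 1/4 : 1/4 gives weights 1/2, 1/2 on L, M.
J = (1/2)·(2, -3) + (1/2)·(3, 4) = (5/2, 1/2).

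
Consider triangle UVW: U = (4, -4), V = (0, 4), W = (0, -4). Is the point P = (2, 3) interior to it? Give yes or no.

Barycentric coordinates of P: (1/2, 7/8, -3/8).
The three coordinates are positive, positive, negative; a point is interior exactly when all three are positive.

no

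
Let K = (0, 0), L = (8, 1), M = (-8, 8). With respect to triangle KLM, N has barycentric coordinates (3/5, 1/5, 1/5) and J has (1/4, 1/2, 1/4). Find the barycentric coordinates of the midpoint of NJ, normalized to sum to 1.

Since both coordinate triples sum to 1, the midpoint's barycentrics are the componentwise average.
(3/5+1/4)/2 = 17/40; similarly 7/20 and 9/40.

(17/40, 7/20, 9/40)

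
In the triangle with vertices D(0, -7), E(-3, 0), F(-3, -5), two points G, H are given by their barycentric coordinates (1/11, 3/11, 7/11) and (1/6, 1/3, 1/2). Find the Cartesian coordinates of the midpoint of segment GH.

(-115/44, -247/66)

Barycentric coordinates of the midpoint are the average: (17/132, 10/33, 25/44).
Converting: (17/132)·D + (10/33)·E + (25/44)·F = (-115/44, -247/66).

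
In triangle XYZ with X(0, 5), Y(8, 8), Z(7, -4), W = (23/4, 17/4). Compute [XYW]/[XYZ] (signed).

[XYZ] = ½·(0·(8−(-4)) + 8·(-4−5) + 7·(5−8)) = ½·(0 − 72 − 21) = -93/2.
[XYW] = ½·(0·(8−(17/4)) + 8·(17/4−5) + (23/4)·(5−8)) = ½·(0 − 6 − 69/4) = -93/8, so the ratio is (-93/8)/(-93/2) = 1/4.

1/4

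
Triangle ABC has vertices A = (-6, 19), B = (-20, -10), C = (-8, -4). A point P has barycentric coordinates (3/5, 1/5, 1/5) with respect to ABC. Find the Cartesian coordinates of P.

(-46/5, 43/5)

P = (3/5)·A + (1/5)·B + (1/5)·C.
x-coordinate: (3/5)·(-6) + (1/5)·(-20) + (1/5)·(-8) = -46/5.
y-coordinate: (3/5)·19 + (1/5)·(-10) + (1/5)·(-4) = 43/5.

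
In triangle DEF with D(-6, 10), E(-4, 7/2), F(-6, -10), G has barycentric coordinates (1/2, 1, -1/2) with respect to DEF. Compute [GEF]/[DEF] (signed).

1/2

The signed ratio [GEF]/[DEF] equals the barycentric coordinate of G at vertex D, which is 1/2.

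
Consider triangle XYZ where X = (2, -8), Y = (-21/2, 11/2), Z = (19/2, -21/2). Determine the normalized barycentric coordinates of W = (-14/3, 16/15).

Signed area of the reference triangle: [XYZ] = ½·(2·(11/2−(-21/2)) + (-21/2)·(-21/2−(-8)) + (19/2)·(-8−(11/2))) = ½·(32 + 105/4 − 513/4) = -35.
[WYZ] = ½·((-14/3)·(11/2−(-21/2)) + (-21/2)·(-21/2−(16/15)) + (19/2)·(16/15−(11/2))) = ½·(-224/3 + 2429/20 − 2527/60) = 7/3, so the X-coordinate is (7/3)/(-35) = -1/15.
[XWZ] = ½·(2·(16/15−(-21/2)) + (-14/3)·(-21/2−(-8)) + (19/2)·(-8−(16/15))) = ½·(347/15 + 35/3 − 1292/15) = -77/3, so the Y-coordinate is 11/15.
[XYW] = ½·(2·(11/2−(16/15)) + (-21/2)·(16/15−(-8)) + (-14/3)·(-8−(11/2))) = ½·(133/15 − 476/5 + 63) = -35/3, so the Z-coordinate is 1/3.
Check: -1/15 + 11/15 + 1/3 = 1.

(-1/15, 11/15, 1/3)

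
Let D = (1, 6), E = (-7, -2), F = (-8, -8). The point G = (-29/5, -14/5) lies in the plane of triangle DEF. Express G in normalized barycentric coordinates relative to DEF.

Signed area of the reference triangle: [DEF] = ½·(1·(-2−(-8)) + (-7)·(-8−6) + (-8)·(6−(-2))) = ½·(6 + 98 − 64) = 20.
[GEF] = ½·((-29/5)·(-2−(-8)) + (-7)·(-8−(-14/5)) + (-8)·(-14/5−(-2))) = ½·(-174/5 + 182/5 + 32/5) = 4, so the D-coordinate is 4/20 = 1/5.
[DGF] = ½·(1·(-14/5−(-8)) + (-29/5)·(-8−6) + (-8)·(6−(-14/5))) = ½·(26/5 + 406/5 − 352/5) = 8, so the E-coordinate is 2/5.
[DEG] = ½·(1·(-2−(-14/5)) + (-7)·(-14/5−6) + (-29/5)·(6−(-2))) = ½·(4/5 + 308/5 − 232/5) = 8, so the F-coordinate is 2/5.
Check: 1/5 + 2/5 + 2/5 = 1.

(1/5, 2/5, 2/5)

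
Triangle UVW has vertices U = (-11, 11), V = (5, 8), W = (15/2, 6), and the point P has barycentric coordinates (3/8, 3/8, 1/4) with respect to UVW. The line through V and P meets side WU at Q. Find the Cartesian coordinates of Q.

Line VP meets WU where the V-coordinate vanishes; zeroing P's V-weight and renormalizing leaves W, U-weights 1/4 : 3/8 → (2/5, 3/5).
So Q = (2/5)·W + (3/5)·U = (-18/5, 9).

(-18/5, 9)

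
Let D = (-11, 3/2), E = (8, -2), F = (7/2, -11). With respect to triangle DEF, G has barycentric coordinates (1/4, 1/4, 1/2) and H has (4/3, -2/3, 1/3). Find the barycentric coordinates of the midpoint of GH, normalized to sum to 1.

Since both coordinate triples sum to 1, the midpoint's barycentrics are the componentwise average.
(1/4+4/3)/2 = 19/24; similarly -5/24 and 5/12.

(19/24, -5/24, 5/12)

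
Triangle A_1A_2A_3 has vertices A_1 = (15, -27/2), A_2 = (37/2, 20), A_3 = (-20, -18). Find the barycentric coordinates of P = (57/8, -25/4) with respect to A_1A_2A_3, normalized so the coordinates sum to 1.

Signed area of the reference triangle: [A_1A_2A_3] = ½·(15·(20−(-18)) + (37/2)·(-18−(-27/2)) + (-20)·(-27/2−20)) = ½·(570 − 333/4 + 670) = 4627/8.
[PA_2A_3] = ½·((57/8)·(20−(-18)) + (37/2)·(-18−(-25/4)) + (-20)·(-25/4−20)) = ½·(1083/4 − 1739/8 + 525) = 4627/16, so the A_1-coordinate is (4627/16)/(4627/8) = 1/2.
[A_1PA_3] = ½·(15·(-25/4−(-18)) + (57/8)·(-18−(-27/2)) + (-20)·(-27/2−(-25/4))) = ½·(705/4 − 513/16 + 145) = 4627/32, so the A_2-coordinate is 1/4.
[A_1A_2P] = ½·(15·(20−(-25/4)) + (37/2)·(-25/4−(-27/2)) + (57/8)·(-27/2−20)) = ½·(1575/4 + 1073/8 − 3819/16) = 4627/32, so the A_3-coordinate is 1/4.
Check: 1/2 + 1/4 + 1/4 = 1.

(1/2, 1/4, 1/4)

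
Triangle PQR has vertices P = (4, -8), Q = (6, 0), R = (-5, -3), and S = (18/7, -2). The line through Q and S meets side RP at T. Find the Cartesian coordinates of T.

(-2, -14/3)

Barycentric coordinates of S with respect to PQR: (1/7, 4/7, 2/7).
On side RP the Q-coordinate is zero; dropping S's Q-weight 4/7 and renormalizing the remaining 2/7 : 1/7 gives weights 2/3, 1/3 on R, P.
T = (2/3)·(-5, -3) + (1/3)·(4, -8) = (-2, -14/3).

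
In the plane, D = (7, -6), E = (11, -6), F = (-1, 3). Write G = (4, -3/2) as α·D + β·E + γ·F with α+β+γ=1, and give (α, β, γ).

(1/4, 1/4, 1/2)

Signed area of the reference triangle: [DEF] = ½·(7·(-6−3) + 11·(3−(-6)) + (-1)·(-6−(-6))) = ½·(-63 + 99 + 0) = 18.
[GEF] = ½·(4·(-6−3) + 11·(3−(-3/2)) + (-1)·(-3/2−(-6))) = ½·(-36 + 99/2 − 9/2) = 9/2, so the D-coordinate is (9/2)/18 = 1/4.
[DGF] = ½·(7·(-3/2−3) + 4·(3−(-6)) + (-1)·(-6−(-3/2))) = ½·(-63/2 + 36 + 9/2) = 9/2, so the E-coordinate is 1/4.
[DEG] = ½·(7·(-6−(-3/2)) + 11·(-3/2−(-6)) + 4·(-6−(-6))) = ½·(-63/2 + 99/2 + 0) = 9, so the F-coordinate is 1/2.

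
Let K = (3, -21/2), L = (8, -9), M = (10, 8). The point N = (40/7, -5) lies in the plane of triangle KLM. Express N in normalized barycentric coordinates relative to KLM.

Signed area of the reference triangle: [KLM] = ½·(3·(-9−8) + 8·(8−(-21/2)) + 10·(-21/2−(-9))) = ½·(-51 + 148 − 15) = 41.
[NLM] = ½·((40/7)·(-9−8) + 8·(8−(-5)) + 10·(-5−(-9))) = ½·(-680/7 + 104 + 40) = 164/7, so the K-coordinate is (164/7)/41 = 4/7.
[KNM] = ½·(3·(-5−8) + (40/7)·(8−(-21/2)) + 10·(-21/2−(-5))) = ½·(-39 + 740/7 − 55) = 41/7, so the L-coordinate is 1/7.
[KLN] = ½·(3·(-9−(-5)) + 8·(-5−(-21/2)) + (40/7)·(-21/2−(-9))) = ½·(-12 + 44 − 60/7) = 82/7, so the M-coordinate is 2/7.
Check: 4/7 + 1/7 + 2/7 = 1.

(4/7, 1/7, 2/7)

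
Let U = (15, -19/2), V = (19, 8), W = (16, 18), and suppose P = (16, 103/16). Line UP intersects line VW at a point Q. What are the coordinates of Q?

(83/5, 16)

Barycentric coordinates of P with respect to UVW: (3/8, 1/8, 1/2).
On side VW the U-coordinate is zero; dropping P's U-weight 3/8 and renormalizing the remaining 1/8 : 1/2 gives weights 1/5, 4/5 on V, W.
Q = (1/5)·(19, 8) + (4/5)·(16, 18) = (83/5, 16).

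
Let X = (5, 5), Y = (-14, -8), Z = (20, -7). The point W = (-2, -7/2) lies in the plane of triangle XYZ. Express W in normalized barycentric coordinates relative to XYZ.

(1/3, 1/2, 1/6)

Signed area of the reference triangle: [XYZ] = ½·(5·(-8−(-7)) + (-14)·(-7−5) + 20·(5−(-8))) = ½·(-5 + 168 + 260) = 423/2.
[WYZ] = ½·((-2)·(-8−(-7)) + (-14)·(-7−(-7/2)) + 20·(-7/2−(-8))) = ½·(2 + 49 + 90) = 141/2, so the X-coordinate is (141/2)/(423/2) = 1/3.
[XWZ] = ½·(5·(-7/2−(-7)) + (-2)·(-7−5) + 20·(5−(-7/2))) = ½·(35/2 + 24 + 170) = 423/4, so the Y-coordinate is 1/2.
[XYW] = ½·(5·(-8−(-7/2)) + (-14)·(-7/2−5) + (-2)·(5−(-8))) = ½·(-45/2 + 119 − 26) = 141/4, so the Z-coordinate is 1/6.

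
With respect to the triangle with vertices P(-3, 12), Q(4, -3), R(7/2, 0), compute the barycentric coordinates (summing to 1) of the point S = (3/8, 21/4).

Signed area of the reference triangle: [PQR] = ½·((-3)·(-3−0) + 4·(0−12) + (7/2)·(12−(-3))) = ½·(9 − 48 + 105/2) = 27/4.
[SQR] = ½·((3/8)·(-3−0) + 4·(0−(21/4)) + (7/2)·(21/4−(-3))) = ½·(-9/8 − 21 + 231/8) = 27/8, so the P-coordinate is (27/8)/(27/4) = 1/2.
[PSR] = ½·((-3)·(21/4−0) + (3/8)·(0−12) + (7/2)·(12−(21/4))) = ½·(-63/4 − 9/2 + 189/8) = 27/16, so the Q-coordinate is 1/4.
[PQS] = ½·((-3)·(-3−(21/4)) + 4·(21/4−12) + (3/8)·(12−(-3))) = ½·(99/4 − 27 + 45/8) = 27/16, so the R-coordinate is 1/4.

(1/2, 1/4, 1/4)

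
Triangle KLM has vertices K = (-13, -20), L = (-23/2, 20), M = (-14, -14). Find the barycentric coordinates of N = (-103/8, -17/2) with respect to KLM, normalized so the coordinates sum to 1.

Signed area of the reference triangle: [KLM] = ½·((-13)·(20−(-14)) + (-23/2)·(-14−(-20)) + (-14)·(-20−20)) = ½·(-442 − 69 + 560) = 49/2.
[NLM] = ½·((-103/8)·(20−(-14)) + (-23/2)·(-14−(-17/2)) + (-14)·(-17/2−20)) = ½·(-1751/4 + 253/4 + 399) = 49/4, so the K-coordinate is (49/4)/(49/2) = 1/2.
[KNM] = ½·((-13)·(-17/2−(-14)) + (-103/8)·(-14−(-20)) + (-14)·(-20−(-17/2))) = ½·(-143/2 − 309/4 + 161) = 49/8, so the L-coordinate is 1/4.
[KLN] = ½·((-13)·(20−(-17/2)) + (-23/2)·(-17/2−(-20)) + (-103/8)·(-20−20)) = ½·(-741/2 − 529/4 + 515) = 49/8, so the M-coordinate is 1/4.
Check: 1/2 + 1/4 + 1/4 = 1.

(1/2, 1/4, 1/4)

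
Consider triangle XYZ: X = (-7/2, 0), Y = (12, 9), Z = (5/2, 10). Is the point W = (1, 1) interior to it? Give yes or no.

no

Barycentric coordinates of W: (87/101, 39/101, -25/101).
The three coordinates are positive, positive, negative; a point is interior exactly when all three are positive.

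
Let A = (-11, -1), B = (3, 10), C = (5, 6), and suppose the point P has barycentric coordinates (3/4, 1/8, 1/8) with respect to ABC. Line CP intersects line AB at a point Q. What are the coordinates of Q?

Line CP meets AB where the C-coordinate vanishes; zeroing P's C-weight and renormalizing leaves A, B-weights 3/4 : 1/8 → (6/7, 1/7).
So Q = (6/7)·A + (1/7)·B = (-9, 4/7).

(-9, 4/7)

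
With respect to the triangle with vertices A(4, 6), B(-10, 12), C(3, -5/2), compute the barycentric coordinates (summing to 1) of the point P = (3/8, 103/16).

(5/8, 1/4, 1/8)

Signed area of the reference triangle: [ABC] = ½·(4·(12−(-5/2)) + (-10)·(-5/2−6) + 3·(6−12)) = ½·(58 + 85 − 18) = 125/2.
[PBC] = ½·((3/8)·(12−(-5/2)) + (-10)·(-5/2−(103/16)) + 3·(103/16−12)) = ½·(87/16 + 715/8 − 267/16) = 625/16, so the A-coordinate is (625/16)/(125/2) = 5/8.
[APC] = ½·(4·(103/16−(-5/2)) + (3/8)·(-5/2−6) + 3·(6−(103/16))) = ½·(143/4 − 51/16 − 21/16) = 125/8, so the B-coordinate is 1/4.
[ABP] = ½·(4·(12−(103/16)) + (-10)·(103/16−6) + (3/8)·(6−12)) = ½·(89/4 − 35/8 − 9/4) = 125/16, so the C-coordinate is 1/8.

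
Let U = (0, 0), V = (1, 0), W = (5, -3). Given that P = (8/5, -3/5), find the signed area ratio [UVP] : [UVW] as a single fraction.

1/5

[UVW] = ½·(0·(0−(-3)) + 1·(-3−0) + 5·(0−0)) = ½·(0 − 3 + 0) = -3/2.
[UVP] = ½·(0·(0−(-3/5)) + 1·(-3/5−0) + (8/5)·(0−0)) = ½·(0 − 3/5 + 0) = -3/10, so the ratio is (-3/10)/(-3/2) = 1/5.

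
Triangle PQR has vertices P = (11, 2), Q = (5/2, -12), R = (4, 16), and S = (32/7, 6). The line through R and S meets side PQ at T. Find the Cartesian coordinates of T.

Barycentric coordinates of S with respect to PQR: (1/7, 2/7, 4/7).
On side PQ the R-coordinate is zero; dropping S's R-weight 4/7 and renormalizing the remaining 1/7 : 2/7 gives weights 1/3, 2/3 on P, Q.
T = (1/3)·(11, 2) + (2/3)·(5/2, -12) = (16/3, -22/3).

(16/3, -22/3)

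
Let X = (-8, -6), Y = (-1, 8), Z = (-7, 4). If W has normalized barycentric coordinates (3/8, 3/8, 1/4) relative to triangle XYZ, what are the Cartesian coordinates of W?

(-41/8, 7/4)

W = (3/8)·X + (3/8)·Y + (1/4)·Z.
x-coordinate: (3/8)·(-8) + (3/8)·(-1) + (1/4)·(-7) = -41/8.
y-coordinate: (3/8)·(-6) + (3/8)·8 + (1/4)·4 = 7/4.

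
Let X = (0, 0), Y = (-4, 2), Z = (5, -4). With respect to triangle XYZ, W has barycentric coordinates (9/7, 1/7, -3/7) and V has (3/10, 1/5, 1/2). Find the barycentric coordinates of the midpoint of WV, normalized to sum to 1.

Since both coordinate triples sum to 1, the midpoint's barycentrics are the componentwise average.
(9/7+3/10)/2 = 111/140; similarly 6/35 and 1/28.

(111/140, 6/35, 1/28)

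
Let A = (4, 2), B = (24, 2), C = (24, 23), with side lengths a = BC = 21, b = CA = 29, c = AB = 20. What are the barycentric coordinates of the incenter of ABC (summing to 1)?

The incenter has barycentric coordinates proportional to the opposite side lengths: (21 : 29 : 20).
Normalizing by 21+29+20 = 70 gives (3/10, 29/70, 2/7).

(3/10, 29/70, 2/7)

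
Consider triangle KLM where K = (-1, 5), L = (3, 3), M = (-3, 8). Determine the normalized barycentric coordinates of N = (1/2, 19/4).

(1/4, 1/2, 1/4)

Signed area of the reference triangle: [KLM] = ½·((-1)·(3−8) + 3·(8−5) + (-3)·(5−3)) = ½·(5 + 9 − 6) = 4.
[NLM] = ½·((1/2)·(3−8) + 3·(8−(19/4)) + (-3)·(19/4−3)) = ½·(-5/2 + 39/4 − 21/4) = 1, so the K-coordinate is 1/4 = 1/4.
[KNM] = ½·((-1)·(19/4−8) + (1/2)·(8−5) + (-3)·(5−(19/4))) = ½·(13/4 + 3/2 − 3/4) = 2, so the L-coordinate is 1/2.
[KLN] = ½·((-1)·(3−(19/4)) + 3·(19/4−5) + (1/2)·(5−3)) = ½·(7/4 − 3/4 + 1) = 1, so the M-coordinate is 1/4.
Check: 1/4 + 1/2 + 1/4 = 1.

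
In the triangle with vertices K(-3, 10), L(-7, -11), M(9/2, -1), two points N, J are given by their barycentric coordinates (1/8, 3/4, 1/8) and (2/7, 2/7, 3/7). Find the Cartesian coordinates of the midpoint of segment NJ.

(-671/224, -439/112)

Barycentric coordinates of the midpoint are the average: (23/112, 29/56, 31/112).
Converting: (23/112)·K + (29/56)·L + (31/112)·M = (-671/224, -439/112).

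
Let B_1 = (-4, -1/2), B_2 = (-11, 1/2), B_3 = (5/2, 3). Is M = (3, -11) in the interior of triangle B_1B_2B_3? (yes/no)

Barycentric coordinates of M: (761/124, -371/124, -133/62).
The three coordinates are positive, negative, negative; a point is interior exactly when all three are positive.

no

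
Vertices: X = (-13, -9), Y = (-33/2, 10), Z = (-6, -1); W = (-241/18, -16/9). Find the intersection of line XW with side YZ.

Barycentric coordinates of W with respect to XYZ: (5/9, 1/3, 1/9).
On side YZ the X-coordinate is zero; dropping W's X-weight 5/9 and renormalizing the remaining 1/3 : 1/9 gives weights 3/4, 1/4 on Y, Z.
V = (3/4)·(-33/2, 10) + (1/4)·(-6, -1) = (-111/8, 29/4).

(-111/8, 29/4)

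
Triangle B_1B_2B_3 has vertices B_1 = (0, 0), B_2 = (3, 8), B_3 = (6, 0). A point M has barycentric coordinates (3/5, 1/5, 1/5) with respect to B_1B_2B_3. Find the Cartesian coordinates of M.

M = (3/5)·B_1 + (1/5)·B_2 + (1/5)·B_3.
x-coordinate: (3/5)·0 + (1/5)·3 + (1/5)·6 = 9/5.
y-coordinate: (3/5)·0 + (1/5)·8 + (1/5)·0 = 8/5.

(9/5, 8/5)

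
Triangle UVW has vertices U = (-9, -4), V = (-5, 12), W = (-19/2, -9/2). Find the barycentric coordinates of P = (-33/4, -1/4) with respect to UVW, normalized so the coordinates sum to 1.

(1/4, 1/4, 1/2)

Signed area of the reference triangle: [UVW] = ½·((-9)·(12−(-9/2)) + (-5)·(-9/2−(-4)) + (-19/2)·(-4−12)) = ½·(-297/2 + 5/2 + 152) = 3.
[PVW] = ½·((-33/4)·(12−(-9/2)) + (-5)·(-9/2−(-1/4)) + (-19/2)·(-1/4−12)) = ½·(-1089/8 + 85/4 + 931/8) = 3/4, so the U-coordinate is (3/4)/3 = 1/4.
[UPW] = ½·((-9)·(-1/4−(-9/2)) + (-33/4)·(-9/2−(-4)) + (-19/2)·(-4−(-1/4))) = ½·(-153/4 + 33/8 + 285/8) = 3/4, so the V-coordinate is 1/4.
[UVP] = ½·((-9)·(12−(-1/4)) + (-5)·(-1/4−(-4)) + (-33/4)·(-4−12)) = ½·(-441/4 − 75/4 + 132) = 3/2, so the W-coordinate is 1/2.
Check: 1/4 + 1/4 + 1/2 = 1.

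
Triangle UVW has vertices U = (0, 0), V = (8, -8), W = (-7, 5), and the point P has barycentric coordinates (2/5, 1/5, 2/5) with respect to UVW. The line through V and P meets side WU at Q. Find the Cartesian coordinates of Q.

(-7/2, 5/2)

Line VP meets WU where the V-coordinate vanishes; zeroing P's V-weight and renormalizing leaves W, U-weights 2/5 : 2/5 → (1/2, 1/2).
So Q = (1/2)·W + (1/2)·U = (-7/2, 5/2).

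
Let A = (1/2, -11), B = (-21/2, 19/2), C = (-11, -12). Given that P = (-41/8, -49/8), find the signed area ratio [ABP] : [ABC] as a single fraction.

[ABC] = ½·((1/2)·(19/2−(-12)) + (-21/2)·(-12−(-11)) + (-11)·(-11−(19/2))) = ½·(43/4 + 21/2 + 451/2) = 987/8.
[ABP] = ½·((1/2)·(19/2−(-49/8)) + (-21/2)·(-49/8−(-11)) + (-41/8)·(-11−(19/2))) = ½·(125/16 − 819/16 + 1681/16) = 987/32, so the ratio is (987/32)/(987/8) = 1/4.

1/4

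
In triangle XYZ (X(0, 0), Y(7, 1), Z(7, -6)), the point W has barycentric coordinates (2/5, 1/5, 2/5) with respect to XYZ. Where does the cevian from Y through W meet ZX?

(7/2, -3)

Line YW meets ZX where the Y-coordinate vanishes; zeroing W's Y-weight and renormalizing leaves Z, X-weights 2/5 : 2/5 → (1/2, 1/2).
So V = (1/2)·Z + (1/2)·X = (7/2, -3).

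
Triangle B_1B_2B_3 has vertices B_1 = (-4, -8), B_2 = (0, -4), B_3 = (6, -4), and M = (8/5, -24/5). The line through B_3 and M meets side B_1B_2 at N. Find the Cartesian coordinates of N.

(-4/3, -16/3)

Barycentric coordinates of M with respect to B_1B_2B_3: (1/5, 2/5, 2/5).
On side B_1B_2 the B_3-coordinate is zero; dropping M's B_3-weight 2/5 and renormalizing the remaining 1/5 : 2/5 gives weights 1/3, 2/3 on B_1, B_2.
N = (1/3)·(-4, -8) + (2/3)·(0, -4) = (-4/3, -16/3).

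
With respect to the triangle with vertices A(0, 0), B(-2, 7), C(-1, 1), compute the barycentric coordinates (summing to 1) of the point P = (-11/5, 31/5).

Signed area of the reference triangle: [ABC] = ½·(0·(7−1) + (-2)·(1−0) + (-1)·(0−7)) = ½·(0 − 2 + 7) = 5/2.
[PBC] = ½·((-11/5)·(7−1) + (-2)·(1−(31/5)) + (-1)·(31/5−7)) = ½·(-66/5 + 52/5 + 4/5) = -1, so the A-coordinate is (-1)/(5/2) = -2/5.
[APC] = ½·(0·(31/5−1) + (-11/5)·(1−0) + (-1)·(0−(31/5))) = ½·(0 − 11/5 + 31/5) = 2, so the B-coordinate is 4/5.
[ABP] = ½·(0·(7−(31/5)) + (-2)·(31/5−0) + (-11/5)·(0−7)) = ½·(0 − 62/5 + 77/5) = 3/2, so the C-coordinate is 3/5.

(-2/5, 4/5, 3/5)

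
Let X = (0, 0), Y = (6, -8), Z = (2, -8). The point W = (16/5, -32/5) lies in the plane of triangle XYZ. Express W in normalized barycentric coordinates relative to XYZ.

Signed area of the reference triangle: [XYZ] = ½·(0·(-8−(-8)) + 6·(-8−0) + 2·(0−(-8))) = ½·(0 − 48 + 16) = -16.
[WYZ] = ½·((16/5)·(-8−(-8)) + 6·(-8−(-32/5)) + 2·(-32/5−(-8))) = ½·(0 − 48/5 + 16/5) = -16/5, so the X-coordinate is (-16/5)/(-16) = 1/5.
[XWZ] = ½·(0·(-32/5−(-8)) + (16/5)·(-8−0) + 2·(0−(-32/5))) = ½·(0 − 128/5 + 64/5) = -32/5, so the Y-coordinate is 2/5.
[XYW] = ½·(0·(-8−(-32/5)) + 6·(-32/5−0) + (16/5)·(0−(-8))) = ½·(0 − 192/5 + 128/5) = -32/5, so the Z-coordinate is 2/5.
Check: 1/5 + 2/5 + 2/5 = 1.

(1/5, 2/5, 2/5)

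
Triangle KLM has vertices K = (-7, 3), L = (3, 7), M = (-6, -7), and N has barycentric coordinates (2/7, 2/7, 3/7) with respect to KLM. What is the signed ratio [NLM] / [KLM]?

2/7

The signed ratio [NLM]/[KLM] equals the barycentric coordinate of N at vertex K, which is 2/7.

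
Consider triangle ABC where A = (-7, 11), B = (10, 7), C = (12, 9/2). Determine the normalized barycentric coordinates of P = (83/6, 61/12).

Signed area of the reference triangle: [ABC] = ½·((-7)·(7−(9/2)) + 10·(9/2−11) + 12·(11−7)) = ½·(-35/2 − 65 + 48) = -69/4.
[PBC] = ½·((83/6)·(7−(9/2)) + 10·(9/2−(61/12)) + 12·(61/12−7)) = ½·(415/12 − 35/6 − 23) = 23/8, so the A-coordinate is (23/8)/(-69/4) = -1/6.
[APC] = ½·((-7)·(61/12−(9/2)) + (83/6)·(9/2−11) + 12·(11−(61/12))) = ½·(-49/12 − 1079/12 + 71) = -23/2, so the B-coordinate is 2/3.
[ABP] = ½·((-7)·(7−(61/12)) + 10·(61/12−11) + (83/6)·(11−7)) = ½·(-161/12 − 355/6 + 166/3) = -69/8, so the C-coordinate is 1/2.
Check: -1/6 + 2/3 + 1/2 = 1.

(-1/6, 2/3, 1/2)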